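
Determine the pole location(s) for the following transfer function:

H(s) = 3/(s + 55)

Pole is where denominator = 0: s + 55 = 0, so s = -55.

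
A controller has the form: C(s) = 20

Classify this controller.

This is a Proportional (P) controller.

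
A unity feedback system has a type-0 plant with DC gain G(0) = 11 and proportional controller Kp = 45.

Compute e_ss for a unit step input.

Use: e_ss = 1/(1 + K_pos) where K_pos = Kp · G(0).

K_pos = Kp · G(0) = 45 × 11 = 495. e_ss = 1/(1 + 495) = 0.0020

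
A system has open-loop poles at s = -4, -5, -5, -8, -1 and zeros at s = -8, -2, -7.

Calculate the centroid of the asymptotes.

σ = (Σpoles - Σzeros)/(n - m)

σ = (Σpoles - Σzeros)/(n - m) = (-23 - (-17))/(5 - 3) = -6/2 = -3.0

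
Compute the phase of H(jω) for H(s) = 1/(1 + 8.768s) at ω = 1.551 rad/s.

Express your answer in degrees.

Phase = -arctan(ωτ) = -arctan(1.551 × 8.768) = -85.8°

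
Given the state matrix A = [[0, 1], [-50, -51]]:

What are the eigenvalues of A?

det(A - λI) = λ² - (-51)λ + 50 = (λ - (-1))(λ - (-50)). Eigenvalues: -1, -50.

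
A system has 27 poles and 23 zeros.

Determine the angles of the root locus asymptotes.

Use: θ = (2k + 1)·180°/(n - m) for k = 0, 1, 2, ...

n - m = 27 - 23 = 4. Angles: θk = (2k + 1)·180°/4 = 45°, 135°, 225°, 315°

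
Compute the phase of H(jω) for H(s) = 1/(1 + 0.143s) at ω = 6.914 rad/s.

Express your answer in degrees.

Phase = -arctan(ωτ) = -arctan(6.914 × 0.143) = -44.7°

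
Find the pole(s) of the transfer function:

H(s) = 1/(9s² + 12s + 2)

Discriminant = 12² - 4×9×2 = 144 - 72 = 72 > 0, so two distinct real poles. Using quadratic formula: s = (-12 ± √72)/(2×9) = (-12 ± √72)/18, with √72 ≈ 8.4853. s₁ ≈ -0.1953, s₂ ≈ -1.1381. Poles: s₁ = -0.1953, s₂ = -1.1381.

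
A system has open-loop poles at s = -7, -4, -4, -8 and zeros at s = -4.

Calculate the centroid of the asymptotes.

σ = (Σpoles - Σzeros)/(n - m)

σ = (Σpoles - Σzeros)/(n - m) = (-23 - (-4))/(4 - 1) = -19/3 = -6.33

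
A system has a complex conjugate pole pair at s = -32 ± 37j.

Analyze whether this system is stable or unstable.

Real part of poles is -32 (< 0, left half-plane). Stable.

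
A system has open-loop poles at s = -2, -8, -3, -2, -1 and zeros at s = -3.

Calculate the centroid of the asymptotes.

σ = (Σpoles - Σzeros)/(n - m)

σ = (Σpoles - Σzeros)/(n - m) = (-16 - (-3))/(5 - 1) = -13/4 = -3.25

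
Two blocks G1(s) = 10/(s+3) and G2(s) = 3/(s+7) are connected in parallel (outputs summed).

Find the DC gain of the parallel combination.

Parallel: G_eq = G1 + G2. DC gain = G1(0) + G2(0) = 10/3 + 3/7 = 3.3333 + 0.4286 = 3.7619.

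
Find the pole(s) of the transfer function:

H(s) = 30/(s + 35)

Pole is where denominator = 0: s + 35 = 0, so s = -35.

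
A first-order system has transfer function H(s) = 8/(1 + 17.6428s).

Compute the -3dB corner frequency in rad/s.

Corner frequency = 1/τ = 1/17.6428 = 0.057 rad/s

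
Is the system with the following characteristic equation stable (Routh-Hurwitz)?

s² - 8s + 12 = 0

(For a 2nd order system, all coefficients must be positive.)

Coefficients: 1, -8, 12. b=-8 not positive, so system is unstable.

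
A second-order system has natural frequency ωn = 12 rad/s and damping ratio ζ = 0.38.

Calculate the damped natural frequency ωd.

ωd = ωn√(1 - ζ²) = 12√(1 - 0.38²) = 11.1 rad/s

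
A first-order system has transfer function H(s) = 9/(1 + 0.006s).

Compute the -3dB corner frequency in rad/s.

Corner frequency = 1/τ = 1/0.006 = 166.667 rad/s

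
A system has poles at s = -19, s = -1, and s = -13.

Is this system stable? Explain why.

All poles are in the left half-plane. System is stable.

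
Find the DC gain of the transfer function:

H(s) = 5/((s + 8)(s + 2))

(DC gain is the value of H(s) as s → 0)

DC gain = H(0) = 5/(8 × 2) = 5/16 = 0.3125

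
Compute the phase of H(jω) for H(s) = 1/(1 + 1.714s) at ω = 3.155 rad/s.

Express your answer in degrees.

Phase = -arctan(ωτ) = -arctan(3.155 × 1.714) = -79.5°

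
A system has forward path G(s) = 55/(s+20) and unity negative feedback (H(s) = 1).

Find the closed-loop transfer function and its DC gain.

T(s) = G/(1+GH) = [55/(s+20)] / [1 + 55/(s+20)] = 55/(s+20+55) = 55/(s+75). DC gain = 55/75 = 0.7333.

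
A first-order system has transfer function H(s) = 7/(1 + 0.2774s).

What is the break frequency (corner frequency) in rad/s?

Corner frequency = 1/τ = 1/0.2774 = 3.605 rad/s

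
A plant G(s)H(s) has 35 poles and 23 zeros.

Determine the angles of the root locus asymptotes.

n - m = 35 - 23 = 12. Angles: θk = (2k + 1)·180°/12 = 15°, 45°, 75°, 105°, 135°, 165°, 195°, 225°, 255°, 285°, 315°, 345°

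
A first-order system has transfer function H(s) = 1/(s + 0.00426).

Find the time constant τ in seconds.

For H(s) = 1/(s + 1/τ), the pole is at -1/τ = -0.00426, so τ = 1/0.00426 = 234.7 s.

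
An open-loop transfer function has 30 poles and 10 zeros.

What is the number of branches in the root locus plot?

Root locus has n branches where n = number of poles = 30.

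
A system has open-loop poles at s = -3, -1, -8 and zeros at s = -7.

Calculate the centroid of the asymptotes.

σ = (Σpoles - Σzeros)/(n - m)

σ = (Σpoles - Σzeros)/(n - m) = (-12 - (-7))/(3 - 1) = -5/2 = -2.5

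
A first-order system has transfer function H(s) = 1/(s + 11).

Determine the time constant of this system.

For H(s) = 1/(s + 1/τ), the pole is at -1/τ = -11, so τ = 1/11 = 0.0909 s.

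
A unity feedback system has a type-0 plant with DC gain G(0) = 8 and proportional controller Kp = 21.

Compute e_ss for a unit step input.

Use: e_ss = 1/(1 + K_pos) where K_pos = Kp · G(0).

K_pos = Kp · G(0) = 21 × 8 = 168. e_ss = 1/(1 + 168) = 0.0059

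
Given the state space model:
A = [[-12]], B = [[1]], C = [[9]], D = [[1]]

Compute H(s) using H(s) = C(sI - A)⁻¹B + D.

(sI - A)⁻¹ = 1/(s + 12). H(s) = 9×1/(s + 12) + 1 = (s + 21)/(s + 12).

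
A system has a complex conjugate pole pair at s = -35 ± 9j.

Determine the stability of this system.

Real part of poles is -35 (< 0, left half-plane). Stable.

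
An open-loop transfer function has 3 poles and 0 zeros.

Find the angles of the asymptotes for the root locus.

n - m = 3 - 0 = 3. Angles: θk = (2k + 1)·180°/3 = 60°, 180°, 300°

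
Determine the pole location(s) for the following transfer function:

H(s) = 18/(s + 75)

Pole is where denominator = 0: s + 75 = 0, so s = -75.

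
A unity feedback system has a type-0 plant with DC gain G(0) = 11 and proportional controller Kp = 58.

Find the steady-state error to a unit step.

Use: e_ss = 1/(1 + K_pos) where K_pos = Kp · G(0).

K_pos = Kp · G(0) = 58 × 11 = 638. e_ss = 1/(1 + 638) = 0.0016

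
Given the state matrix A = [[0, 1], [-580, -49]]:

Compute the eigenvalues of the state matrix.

det(A - λI) = λ² - (-49)λ + 580 = (λ - (-29))(λ - (-20)). Eigenvalues: -29, -20.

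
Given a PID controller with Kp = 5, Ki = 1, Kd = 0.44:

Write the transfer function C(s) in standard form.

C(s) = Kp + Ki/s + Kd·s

Substituting values: C(s) = 5 + 1/s + 0.44s = (0.44s² + 5s + 1)/s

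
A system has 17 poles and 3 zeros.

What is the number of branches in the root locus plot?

Root locus has n branches where n = number of poles = 17.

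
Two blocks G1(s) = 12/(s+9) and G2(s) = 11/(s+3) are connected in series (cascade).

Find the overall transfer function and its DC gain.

Series: multiply transfer functions. G_eq = 12/(s+9) × 11/(s+3) = 132/((s+9)(s+3)). DC gain = 132/(9×3) = 4.8889.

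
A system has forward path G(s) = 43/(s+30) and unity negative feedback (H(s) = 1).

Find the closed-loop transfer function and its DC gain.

T(s) = G/(1+GH) = [43/(s+30)] / [1 + 43/(s+30)] = 43/(s+30+43) = 43/(s+73). DC gain = 43/73 = 0.5890.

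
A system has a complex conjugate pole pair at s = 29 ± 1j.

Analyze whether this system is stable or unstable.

Real part of poles is 29 (> 0, right half-plane). Unstable.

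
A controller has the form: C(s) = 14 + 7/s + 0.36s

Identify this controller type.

This is a Proportional-Integral-Derivative (PID) controller.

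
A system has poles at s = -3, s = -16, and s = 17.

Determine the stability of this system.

Pole(s) at s = 17 are not in the left half-plane. System is unstable.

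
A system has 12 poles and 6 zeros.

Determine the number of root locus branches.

Root locus has n branches where n = number of poles = 12.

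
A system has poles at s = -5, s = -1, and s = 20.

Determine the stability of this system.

Pole(s) at s = 20 are not in the left half-plane. System is unstable.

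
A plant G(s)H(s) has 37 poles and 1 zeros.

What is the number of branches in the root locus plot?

Root locus has n branches where n = number of poles = 37.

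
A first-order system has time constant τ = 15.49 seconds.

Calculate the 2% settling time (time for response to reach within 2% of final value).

For first-order system, 2% settling time ≈ 4τ = 4 × 15.49 = 61.96 s.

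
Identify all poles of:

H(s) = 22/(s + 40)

Pole is where denominator = 0: s + 40 = 0, so s = -40.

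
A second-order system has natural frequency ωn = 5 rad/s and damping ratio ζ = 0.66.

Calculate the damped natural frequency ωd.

ωd = ωn√(1 - ζ²) = 5√(1 - 0.66²) = 3.76 rad/s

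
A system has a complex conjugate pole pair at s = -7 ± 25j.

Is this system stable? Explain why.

Real part of poles is -7 (< 0, left half-plane). Stable.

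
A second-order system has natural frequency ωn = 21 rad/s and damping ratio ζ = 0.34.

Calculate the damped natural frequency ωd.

ωd = ωn√(1 - ζ²) = 21√(1 - 0.34²) = 19.75 rad/s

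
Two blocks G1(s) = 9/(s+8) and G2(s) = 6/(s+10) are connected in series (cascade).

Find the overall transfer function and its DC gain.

Series: multiply transfer functions. G_eq = 9/(s+8) × 6/(s+10) = 54/((s+8)(s+10)). DC gain = 54/(8×10) = 0.675.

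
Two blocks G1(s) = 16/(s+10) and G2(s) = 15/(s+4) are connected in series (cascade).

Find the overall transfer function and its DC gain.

Series: multiply transfer functions. G_eq = 16/(s+10) × 15/(s+4) = 240/((s+10)(s+4)). DC gain = 240/(10×4) = 6.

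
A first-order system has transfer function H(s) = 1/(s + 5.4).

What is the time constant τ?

For H(s) = 1/(s + 1/τ), the pole is at -1/τ = -5.4, so τ = 1/5.4 = 0.1852 s.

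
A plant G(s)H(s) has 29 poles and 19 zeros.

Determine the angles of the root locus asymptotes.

n - m = 29 - 19 = 10. Angles: θk = (2k + 1)·180°/10 = 18°, 54°, 90°, 126°, 162°, 198°, 234°, 270°, 306°, 342°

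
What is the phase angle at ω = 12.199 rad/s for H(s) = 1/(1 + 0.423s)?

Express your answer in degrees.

Phase = -arctan(ωτ) = -arctan(12.199 × 0.423) = -79.0°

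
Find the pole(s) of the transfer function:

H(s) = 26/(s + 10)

Pole is where denominator = 0: s + 10 = 0, so s = -10.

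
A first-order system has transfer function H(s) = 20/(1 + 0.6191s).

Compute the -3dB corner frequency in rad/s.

Corner frequency = 1/τ = 1/0.6191 = 1.615 rad/s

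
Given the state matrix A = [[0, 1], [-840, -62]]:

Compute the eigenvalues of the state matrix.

det(A - λI) = λ² - (-62)λ + 840 = (λ - (-20))(λ - (-42)). Eigenvalues: -20, -42.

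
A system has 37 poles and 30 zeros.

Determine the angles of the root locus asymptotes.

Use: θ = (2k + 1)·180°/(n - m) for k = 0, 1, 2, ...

n - m = 37 - 30 = 7. Angles: θk = (2k + 1)·180°/7 = 25.71°, 77.14°, 128.57°, 180°, 231.43°, 282.86°, 334.29°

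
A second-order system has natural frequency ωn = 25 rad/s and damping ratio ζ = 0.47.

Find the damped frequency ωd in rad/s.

ωd = ωn√(1 - ζ²) = 25√(1 - 0.47²) = 22.07 rad/s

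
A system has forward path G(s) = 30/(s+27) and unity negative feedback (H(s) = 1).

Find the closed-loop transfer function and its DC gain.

T(s) = G/(1+GH) = [30/(s+27)] / [1 + 30/(s+27)] = 30/(s+27+30) = 30/(s+57). DC gain = 30/57 = 0.5263.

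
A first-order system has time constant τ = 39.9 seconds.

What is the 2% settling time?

For first-order system, 2% settling time ≈ 4τ = 4 × 39.9 = 159.6 s.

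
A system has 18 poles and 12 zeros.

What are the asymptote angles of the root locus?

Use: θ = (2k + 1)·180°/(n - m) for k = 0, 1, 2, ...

n - m = 18 - 12 = 6. Angles: θk = (2k + 1)·180°/6 = 30°, 90°, 150°, 210°, 270°, 330°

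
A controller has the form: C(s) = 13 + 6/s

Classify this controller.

This is a Proportional-Integral (PI) controller.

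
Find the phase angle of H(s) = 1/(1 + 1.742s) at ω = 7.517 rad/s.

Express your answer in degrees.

Phase = -arctan(ωτ) = -arctan(7.517 × 1.742) = -85.6°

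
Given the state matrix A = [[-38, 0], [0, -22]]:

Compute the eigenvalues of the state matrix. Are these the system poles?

For diagonal matrix, eigenvalues are diagonal entries: λ₁ = -38, λ₂ = -22. Eigenvalues of A = system poles.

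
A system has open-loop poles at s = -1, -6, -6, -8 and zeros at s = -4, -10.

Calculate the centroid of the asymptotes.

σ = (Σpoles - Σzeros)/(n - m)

σ = (Σpoles - Σzeros)/(n - m) = (-21 - (-14))/(4 - 2) = -7/2 = -3.5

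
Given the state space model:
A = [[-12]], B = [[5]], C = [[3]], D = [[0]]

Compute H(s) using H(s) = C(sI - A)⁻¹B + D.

(sI - A)⁻¹ = 1/(s + 12). H(s) = 3 × 5/(s + 12) + 0 = 15/(s + 12).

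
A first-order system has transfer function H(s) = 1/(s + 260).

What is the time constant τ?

For H(s) = 1/(s + 1/τ), the pole is at -1/τ = -260, so τ = 1/260 = 0.0038 s.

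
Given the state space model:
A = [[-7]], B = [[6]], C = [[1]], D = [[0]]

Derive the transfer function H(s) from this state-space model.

(sI - A)⁻¹ = 1/(s + 7). H(s) = 1 × 6/(s + 7) + 0 = 6/(s + 7).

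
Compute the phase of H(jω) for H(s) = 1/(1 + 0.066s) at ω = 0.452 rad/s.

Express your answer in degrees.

Phase = -arctan(ωτ) = -arctan(0.452 × 0.066) = -1.7°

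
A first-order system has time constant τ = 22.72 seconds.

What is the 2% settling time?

For first-order system, 2% settling time ≈ 4τ = 4 × 22.72 = 90.88 s.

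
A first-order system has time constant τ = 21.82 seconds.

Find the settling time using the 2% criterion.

For first-order system, 2% settling time ≈ 4τ = 4 × 21.82 = 87.28 s.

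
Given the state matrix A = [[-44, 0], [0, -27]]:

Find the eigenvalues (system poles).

For diagonal matrix, eigenvalues are diagonal entries: λ₁ = -44, λ₂ = -27.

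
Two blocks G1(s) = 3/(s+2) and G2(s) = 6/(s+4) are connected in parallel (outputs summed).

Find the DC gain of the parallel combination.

Parallel: G_eq = G1 + G2. DC gain = G1(0) + G2(0) = 3/2 + 6/4 = 1.5 + 1.5 = 3.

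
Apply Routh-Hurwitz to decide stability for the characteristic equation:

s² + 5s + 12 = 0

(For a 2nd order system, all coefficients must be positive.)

Coefficients: 1, 5, 12. All positive, so system is stable.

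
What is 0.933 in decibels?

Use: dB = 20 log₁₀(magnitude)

dB = 20 log₁₀(0.933) = -0.6 dB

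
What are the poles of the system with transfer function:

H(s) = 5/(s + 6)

Pole is where denominator = 0: s + 6 = 0, so s = -6.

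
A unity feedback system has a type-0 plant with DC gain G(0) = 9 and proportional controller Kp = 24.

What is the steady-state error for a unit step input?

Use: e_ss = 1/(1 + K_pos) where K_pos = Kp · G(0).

K_pos = Kp · G(0) = 24 × 9 = 216. e_ss = 1/(1 + 216) = 0.0046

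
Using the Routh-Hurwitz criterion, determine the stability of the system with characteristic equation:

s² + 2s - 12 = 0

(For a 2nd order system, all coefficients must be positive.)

Coefficients: 1, 2, -12. c=-12 not positive, so system is unstable.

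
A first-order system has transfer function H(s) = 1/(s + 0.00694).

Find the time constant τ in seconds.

For H(s) = 1/(s + 1/τ), the pole is at -1/τ = -0.00694, so τ = 1/0.00694 = 144.1 s.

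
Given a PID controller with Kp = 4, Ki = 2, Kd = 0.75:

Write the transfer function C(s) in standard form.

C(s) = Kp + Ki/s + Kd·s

Substituting values: C(s) = 4 + 2/s + 0.75s = (0.75s² + 4s + 2)/s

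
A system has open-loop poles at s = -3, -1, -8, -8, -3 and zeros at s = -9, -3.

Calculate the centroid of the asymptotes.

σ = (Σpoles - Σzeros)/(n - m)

σ = (Σpoles - Σzeros)/(n - m) = (-23 - (-12))/(5 - 2) = -11/3 = -3.67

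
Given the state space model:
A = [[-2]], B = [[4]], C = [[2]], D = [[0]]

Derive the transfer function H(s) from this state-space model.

(sI - A)⁻¹ = 1/(s + 2). H(s) = 2 × 4/(s + 2) + 0 = 8/(s + 2).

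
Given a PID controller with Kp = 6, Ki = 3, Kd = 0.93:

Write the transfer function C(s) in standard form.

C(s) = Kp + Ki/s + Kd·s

Substituting values: C(s) = 6 + 3/s + 0.93s = (0.93s² + 6s + 3)/s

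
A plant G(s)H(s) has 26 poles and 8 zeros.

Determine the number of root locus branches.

Root locus has n branches where n = number of poles = 26.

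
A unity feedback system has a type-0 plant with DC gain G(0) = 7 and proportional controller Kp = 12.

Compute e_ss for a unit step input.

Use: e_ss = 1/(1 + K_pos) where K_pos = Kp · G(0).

K_pos = Kp · G(0) = 12 × 7 = 84. e_ss = 1/(1 + 84) = 0.0118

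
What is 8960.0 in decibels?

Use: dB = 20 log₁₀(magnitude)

dB = 20 log₁₀(8960.0) = 79.0 dB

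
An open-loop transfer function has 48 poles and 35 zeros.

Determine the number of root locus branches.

Root locus has n branches where n = number of poles = 48.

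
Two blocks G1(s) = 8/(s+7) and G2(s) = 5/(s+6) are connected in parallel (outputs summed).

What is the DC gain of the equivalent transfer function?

Parallel: G_eq = G1 + G2. DC gain = G1(0) + G2(0) = 8/7 + 5/6 = 1.1429 + 0.8333 = 1.9762.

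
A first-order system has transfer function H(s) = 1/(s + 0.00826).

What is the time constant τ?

For H(s) = 1/(s + 1/τ), the pole is at -1/τ = -0.00826, so τ = 1/0.00826 = 121.1 s.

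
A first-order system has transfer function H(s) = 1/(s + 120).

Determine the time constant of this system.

For H(s) = 1/(s + 1/τ), the pole is at -1/τ = -120, so τ = 1/120 = 0.0083 s.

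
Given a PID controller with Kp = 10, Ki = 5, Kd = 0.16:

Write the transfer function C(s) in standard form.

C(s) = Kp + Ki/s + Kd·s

Substituting values: C(s) = 10 + 5/s + 0.16s = (0.16s² + 10s + 5)/s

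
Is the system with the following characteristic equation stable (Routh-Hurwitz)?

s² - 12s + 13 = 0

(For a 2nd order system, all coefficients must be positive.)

Coefficients: 1, -12, 13. b=-12 not positive, so system is unstable.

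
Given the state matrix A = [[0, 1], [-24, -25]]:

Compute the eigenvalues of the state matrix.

det(A - λI) = λ² - (-25)λ + 24 = (λ - (-24))(λ - (-1)). Eigenvalues: -24, -1.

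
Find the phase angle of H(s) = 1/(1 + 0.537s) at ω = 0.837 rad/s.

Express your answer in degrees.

Phase = -arctan(ωτ) = -arctan(0.837 × 0.537) = -24.2°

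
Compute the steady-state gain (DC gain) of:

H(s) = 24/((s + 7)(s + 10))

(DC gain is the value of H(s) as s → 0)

DC gain = H(0) = 24/(7 × 10) = 24/70 = 0.3429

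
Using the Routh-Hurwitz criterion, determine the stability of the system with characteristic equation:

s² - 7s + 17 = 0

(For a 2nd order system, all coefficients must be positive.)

Coefficients: 1, -7, 17. b=-7 not positive, so system is unstable.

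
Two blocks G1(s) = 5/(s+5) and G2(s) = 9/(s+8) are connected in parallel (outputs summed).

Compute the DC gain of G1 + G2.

Parallel: G_eq = G1 + G2. DC gain = G1(0) + G2(0) = 5/5 + 9/8 = 1 + 1.125 = 2.125.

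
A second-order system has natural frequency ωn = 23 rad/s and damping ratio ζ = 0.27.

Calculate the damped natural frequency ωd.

ωd = ωn√(1 - ζ²) = 23√(1 - 0.27²) = 22.15 rad/s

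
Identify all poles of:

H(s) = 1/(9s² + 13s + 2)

Discriminant = 13² - 4×9×2 = 169 - 72 = 97 > 0, so two distinct real poles. Using quadratic formula: s = (-13 ± √97)/(2×9) = (-13 ± √97)/18, with √97 ≈ 9.8489. s₁ ≈ -0.1751, s₂ ≈ -1.2694. Poles: s₁ = -0.1751, s₂ = -1.2694.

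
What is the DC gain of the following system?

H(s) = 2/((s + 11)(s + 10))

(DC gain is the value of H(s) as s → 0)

DC gain = H(0) = 2/(11 × 10) = 2/110 = 0.0182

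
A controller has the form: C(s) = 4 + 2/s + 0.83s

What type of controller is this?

This is a Proportional-Integral-Derivative (PID) controller.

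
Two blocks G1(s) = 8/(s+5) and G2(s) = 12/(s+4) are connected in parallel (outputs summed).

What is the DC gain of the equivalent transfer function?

Parallel: G_eq = G1 + G2. DC gain = G1(0) + G2(0) = 8/5 + 12/4 = 1.6 + 3 = 4.6.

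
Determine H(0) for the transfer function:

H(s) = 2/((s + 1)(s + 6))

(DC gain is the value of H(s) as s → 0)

DC gain = H(0) = 2/(1 × 6) = 2/6 = 0.3333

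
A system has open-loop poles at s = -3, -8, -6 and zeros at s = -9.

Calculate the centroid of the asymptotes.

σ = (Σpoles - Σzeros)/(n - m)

σ = (Σpoles - Σzeros)/(n - m) = (-17 - (-9))/(3 - 1) = -8/2 = -4.0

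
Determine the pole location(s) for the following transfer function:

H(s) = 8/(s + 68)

Pole is where denominator = 0: s + 68 = 0, so s = -68.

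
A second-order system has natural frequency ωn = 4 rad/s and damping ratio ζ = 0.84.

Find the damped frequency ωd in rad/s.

ωd = ωn√(1 - ζ²) = 4√(1 - 0.84²) = 2.17 rad/s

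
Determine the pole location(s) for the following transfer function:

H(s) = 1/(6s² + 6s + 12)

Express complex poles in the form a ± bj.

Discriminant = 6² - 4×6×12 = 36 - 288 = -252 < 0, so the poles are a complex conjugate pair s = (-6 ± j√252)/(2×6). Real part = -6/(2×6) = -6/12 = -0.5; imaginary part = ±√252/(2×6) ≈ 1.3229. Poles: s = -0.5 ± 1.3229j.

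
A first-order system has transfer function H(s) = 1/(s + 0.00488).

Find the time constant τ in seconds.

For H(s) = 1/(s + 1/τ), the pole is at -1/τ = -0.00488, so τ = 1/0.00488 = 204.9 s.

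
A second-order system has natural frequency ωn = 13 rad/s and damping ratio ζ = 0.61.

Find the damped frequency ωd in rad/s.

ωd = ωn√(1 - ζ²) = 13√(1 - 0.61²) = 10.3 rad/s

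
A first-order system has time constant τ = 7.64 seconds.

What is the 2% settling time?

For first-order system, 2% settling time ≈ 4τ = 4 × 7.64 = 30.56 s.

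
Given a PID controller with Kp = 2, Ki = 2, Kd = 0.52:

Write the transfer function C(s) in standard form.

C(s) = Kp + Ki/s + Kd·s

Substituting values: C(s) = 2 + 2/s + 0.52s = (0.52s² + 2s + 2)/s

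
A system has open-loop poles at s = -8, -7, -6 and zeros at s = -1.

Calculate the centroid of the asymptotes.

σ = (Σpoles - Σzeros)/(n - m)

σ = (Σpoles - Σzeros)/(n - m) = (-21 - (-1))/(3 - 1) = -20/2 = -10.0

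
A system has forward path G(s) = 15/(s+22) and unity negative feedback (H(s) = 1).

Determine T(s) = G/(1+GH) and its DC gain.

T(s) = G/(1+GH) = [15/(s+22)] / [1 + 15/(s+22)] = 15/(s+22+15) = 15/(s+37). DC gain = 15/37 = 0.4054.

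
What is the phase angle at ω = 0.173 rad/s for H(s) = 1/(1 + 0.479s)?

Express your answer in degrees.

Phase = -arctan(ωτ) = -arctan(0.173 × 0.479) = -4.7°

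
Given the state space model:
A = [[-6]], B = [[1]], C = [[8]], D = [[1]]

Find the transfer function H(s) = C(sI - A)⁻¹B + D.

(sI - A)⁻¹ = 1/(s + 6). H(s) = 8×1/(s + 6) + 1 = (s + 14)/(s + 6).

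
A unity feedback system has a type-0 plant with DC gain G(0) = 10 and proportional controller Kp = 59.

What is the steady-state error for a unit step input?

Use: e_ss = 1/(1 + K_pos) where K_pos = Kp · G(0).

K_pos = Kp · G(0) = 59 × 10 = 590. e_ss = 1/(1 + 590) = 0.0017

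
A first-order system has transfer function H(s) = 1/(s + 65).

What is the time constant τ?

For H(s) = 1/(s + 1/τ), the pole is at -1/τ = -65, so τ = 1/65 = 0.0154 s.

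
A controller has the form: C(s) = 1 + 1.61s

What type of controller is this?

This is a Proportional-Derivative (PD) controller.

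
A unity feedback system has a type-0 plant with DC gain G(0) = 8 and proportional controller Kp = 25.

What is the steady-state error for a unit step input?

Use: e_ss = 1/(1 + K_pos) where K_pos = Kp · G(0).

K_pos = Kp · G(0) = 25 × 8 = 200. e_ss = 1/(1 + 200) = 0.0050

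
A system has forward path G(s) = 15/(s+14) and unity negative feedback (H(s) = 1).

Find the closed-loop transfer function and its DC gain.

T(s) = G/(1+GH) = [15/(s+14)] / [1 + 15/(s+14)] = 15/(s+14+15) = 15/(s+29). DC gain = 15/29 = 0.5172.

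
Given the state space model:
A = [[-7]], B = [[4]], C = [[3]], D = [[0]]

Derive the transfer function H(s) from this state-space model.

(sI - A)⁻¹ = 1/(s + 7). H(s) = 3 × 4/(s + 7) + 0 = 12/(s + 7).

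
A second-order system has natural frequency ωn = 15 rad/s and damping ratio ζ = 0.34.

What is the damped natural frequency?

ωd = ωn√(1 - ζ²) = 15√(1 - 0.34²) = 14.11 rad/s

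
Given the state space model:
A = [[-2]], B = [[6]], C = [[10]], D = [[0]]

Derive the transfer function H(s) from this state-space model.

(sI - A)⁻¹ = 1/(s + 2). H(s) = 10 × 6/(s + 2) + 0 = 60/(s + 2).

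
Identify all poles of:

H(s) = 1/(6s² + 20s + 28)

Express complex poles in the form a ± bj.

Discriminant = 20² - 4×6×28 = 400 - 672 = -272 < 0, so the poles are a complex conjugate pair s = (-20 ± j√272)/(2×6). Real part = -20/(2×6) = -20/12 ≈ -1.6667; imaginary part = ±√272/(2×6) ≈ 1.3744. Poles: s = -1.6667 ± 1.3744j.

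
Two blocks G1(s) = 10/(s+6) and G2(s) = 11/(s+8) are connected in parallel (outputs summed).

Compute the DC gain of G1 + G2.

Parallel: G_eq = G1 + G2. DC gain = G1(0) + G2(0) = 10/6 + 11/8 = 1.6667 + 1.375 = 3.0417.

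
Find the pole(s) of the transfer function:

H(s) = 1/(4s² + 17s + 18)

Discriminant = 17² - 4×4×18 = 289 - 288 = 1 > 0, so two distinct real poles. Using quadratic formula: s = (-17 ± √1)/(2×4) = (-17 ± √1)/8, with √1 = 1. s₁ = -16/8 = -2, s₂ = -18/8 = -2.25. Poles: s₁ = -2, s₂ = -2.25.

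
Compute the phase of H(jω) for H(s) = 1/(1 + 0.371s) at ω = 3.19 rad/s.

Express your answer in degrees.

Phase = -arctan(ωτ) = -arctan(3.19 × 0.371) = -49.8°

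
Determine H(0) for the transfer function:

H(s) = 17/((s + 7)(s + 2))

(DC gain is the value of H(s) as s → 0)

DC gain = H(0) = 17/(7 × 2) = 17/14 = 1.2143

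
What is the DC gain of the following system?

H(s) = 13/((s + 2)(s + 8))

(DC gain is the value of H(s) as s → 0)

DC gain = H(0) = 13/(2 × 8) = 13/16 = 0.8125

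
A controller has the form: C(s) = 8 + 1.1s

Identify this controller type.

This is a Proportional-Derivative (PD) controller.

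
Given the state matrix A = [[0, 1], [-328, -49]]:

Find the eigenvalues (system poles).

det(A - λI) = λ² - (-49)λ + 328 = (λ - (-8))(λ - (-41)). Eigenvalues: -8, -41.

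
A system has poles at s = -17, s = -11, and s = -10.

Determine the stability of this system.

All poles are in the left half-plane. System is stable.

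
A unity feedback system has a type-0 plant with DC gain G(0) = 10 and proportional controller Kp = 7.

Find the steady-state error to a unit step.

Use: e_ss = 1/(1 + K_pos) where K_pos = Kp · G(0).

K_pos = Kp · G(0) = 7 × 10 = 70. e_ss = 1/(1 + 70) = 0.0141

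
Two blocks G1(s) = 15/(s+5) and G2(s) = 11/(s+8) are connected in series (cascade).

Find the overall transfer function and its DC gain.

Series: multiply transfer functions. G_eq = 15/(s+5) × 11/(s+8) = 165/((s+5)(s+8)). DC gain = 165/(5×8) = 4.125.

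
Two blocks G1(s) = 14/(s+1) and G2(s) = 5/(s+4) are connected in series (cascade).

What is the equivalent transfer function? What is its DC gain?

Series: multiply transfer functions. G_eq = 14/(s+1) × 5/(s+4) = 70/((s+1)(s+4)). DC gain = 70/(1×4) = 17.5.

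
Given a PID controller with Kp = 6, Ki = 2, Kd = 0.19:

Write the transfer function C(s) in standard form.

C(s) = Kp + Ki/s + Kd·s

Substituting values: C(s) = 6 + 2/s + 0.19s = (0.19s² + 6s + 2)/s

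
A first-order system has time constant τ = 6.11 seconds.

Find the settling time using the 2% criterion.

For first-order system, 2% settling time ≈ 4τ = 4 × 6.11 = 24.44 s.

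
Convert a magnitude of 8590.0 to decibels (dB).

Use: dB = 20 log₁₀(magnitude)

dB = 20 log₁₀(8590.0) = 78.7 dB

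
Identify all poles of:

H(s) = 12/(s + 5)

Pole is where denominator = 0: s + 5 = 0, so s = -5.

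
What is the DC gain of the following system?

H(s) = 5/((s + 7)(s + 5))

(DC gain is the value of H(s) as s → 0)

DC gain = H(0) = 5/(7 × 5) = 5/35 = 0.1429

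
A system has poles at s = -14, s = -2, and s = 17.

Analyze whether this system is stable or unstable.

Pole(s) at s = 17 are not in the left half-plane. System is unstable.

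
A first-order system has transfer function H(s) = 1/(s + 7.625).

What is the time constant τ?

For H(s) = 1/(s + 1/τ), the pole is at -1/τ = -7.625, so τ = 1/7.625 = 0.1311 s.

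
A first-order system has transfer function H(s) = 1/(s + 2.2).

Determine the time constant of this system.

For H(s) = 1/(s + 1/τ), the pole is at -1/τ = -2.2, so τ = 1/2.2 = 0.4545 s.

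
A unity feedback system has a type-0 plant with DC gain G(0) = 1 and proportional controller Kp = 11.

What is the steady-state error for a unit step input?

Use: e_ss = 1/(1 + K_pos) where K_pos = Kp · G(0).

K_pos = Kp · G(0) = 11 × 1 = 11. e_ss = 1/(1 + 11) = 0.0833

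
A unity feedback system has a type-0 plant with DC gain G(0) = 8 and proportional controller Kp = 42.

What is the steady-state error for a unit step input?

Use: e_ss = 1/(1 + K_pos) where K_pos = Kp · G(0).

K_pos = Kp · G(0) = 42 × 8 = 336. e_ss = 1/(1 + 336) = 0.0030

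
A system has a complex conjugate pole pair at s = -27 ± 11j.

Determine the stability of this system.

Real part of poles is -27 (< 0, left half-plane). Stable.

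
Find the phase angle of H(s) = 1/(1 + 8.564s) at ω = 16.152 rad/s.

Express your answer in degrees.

Phase = -arctan(ωτ) = -arctan(16.152 × 8.564) = -89.6°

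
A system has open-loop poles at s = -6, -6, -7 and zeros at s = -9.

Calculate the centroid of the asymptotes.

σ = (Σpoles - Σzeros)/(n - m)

σ = (Σpoles - Σzeros)/(n - m) = (-19 - (-9))/(3 - 1) = -10/2 = -5.0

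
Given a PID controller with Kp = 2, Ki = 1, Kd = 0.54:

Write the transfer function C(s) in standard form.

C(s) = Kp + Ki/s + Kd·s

Substituting values: C(s) = 2 + 1/s + 0.54s = (0.54s² + 2s + 1)/s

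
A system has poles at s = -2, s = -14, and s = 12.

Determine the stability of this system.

Pole(s) at s = 12 are not in the left half-plane. System is unstable.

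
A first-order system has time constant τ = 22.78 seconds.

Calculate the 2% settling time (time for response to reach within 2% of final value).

For first-order system, 2% settling time ≈ 4τ = 4 × 22.78 = 91.12 s.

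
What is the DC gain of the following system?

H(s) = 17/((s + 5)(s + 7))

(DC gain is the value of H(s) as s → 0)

DC gain = H(0) = 17/(5 × 7) = 17/35 = 0.4857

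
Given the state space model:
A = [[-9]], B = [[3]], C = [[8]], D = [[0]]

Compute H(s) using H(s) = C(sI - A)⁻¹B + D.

(sI - A)⁻¹ = 1/(s + 9). H(s) = 8 × 3/(s + 9) + 0 = 24/(s + 9).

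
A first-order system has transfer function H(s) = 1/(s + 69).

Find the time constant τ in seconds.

For H(s) = 1/(s + 1/τ), the pole is at -1/τ = -69, so τ = 1/69 = 0.0145 s.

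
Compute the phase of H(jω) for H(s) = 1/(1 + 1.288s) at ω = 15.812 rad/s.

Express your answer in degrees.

Phase = -arctan(ωτ) = -arctan(15.812 × 1.288) = -87.2°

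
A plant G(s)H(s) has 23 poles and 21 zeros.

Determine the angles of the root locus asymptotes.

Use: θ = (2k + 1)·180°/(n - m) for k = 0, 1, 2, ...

n - m = 23 - 21 = 2. Angles: θk = (2k + 1)·180°/2 = 90°, 270°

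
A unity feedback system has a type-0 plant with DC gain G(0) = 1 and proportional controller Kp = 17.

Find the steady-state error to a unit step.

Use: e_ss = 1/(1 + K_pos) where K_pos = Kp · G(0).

K_pos = Kp · G(0) = 17 × 1 = 17. e_ss = 1/(1 + 17) = 0.0556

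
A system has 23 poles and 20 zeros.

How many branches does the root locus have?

Root locus has n branches where n = number of poles = 23.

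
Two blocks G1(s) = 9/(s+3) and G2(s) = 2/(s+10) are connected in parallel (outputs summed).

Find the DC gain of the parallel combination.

Parallel: G_eq = G1 + G2. DC gain = G1(0) + G2(0) = 9/3 + 2/10 = 3 + 0.2 = 3.2.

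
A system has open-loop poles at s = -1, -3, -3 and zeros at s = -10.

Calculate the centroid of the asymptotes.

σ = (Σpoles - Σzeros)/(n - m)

σ = (Σpoles - Σzeros)/(n - m) = (-7 - (-10))/(3 - 1) = 3/2 = 1.5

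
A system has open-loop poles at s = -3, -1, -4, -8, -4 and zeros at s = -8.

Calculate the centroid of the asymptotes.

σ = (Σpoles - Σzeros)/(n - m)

σ = (Σpoles - Σzeros)/(n - m) = (-20 - (-8))/(5 - 1) = -12/4 = -3.0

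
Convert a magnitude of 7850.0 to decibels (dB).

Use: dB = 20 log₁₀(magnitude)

dB = 20 log₁₀(7850.0) = 77.9 dB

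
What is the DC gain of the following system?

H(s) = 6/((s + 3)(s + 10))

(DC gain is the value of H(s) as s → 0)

DC gain = H(0) = 6/(3 × 10) = 6/30 = 0.2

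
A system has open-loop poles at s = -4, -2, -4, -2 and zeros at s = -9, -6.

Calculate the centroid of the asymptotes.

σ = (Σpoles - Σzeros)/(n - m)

σ = (Σpoles - Σzeros)/(n - m) = (-12 - (-15))/(4 - 2) = 3/2 = 1.5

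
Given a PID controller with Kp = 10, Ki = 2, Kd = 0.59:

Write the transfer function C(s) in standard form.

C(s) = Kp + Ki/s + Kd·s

Substituting values: C(s) = 10 + 2/s + 0.59s = (0.59s² + 10s + 2)/s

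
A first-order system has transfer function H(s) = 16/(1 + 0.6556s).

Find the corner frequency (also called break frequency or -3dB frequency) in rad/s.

Corner frequency = 1/τ = 1/0.6556 = 1.525 rad/s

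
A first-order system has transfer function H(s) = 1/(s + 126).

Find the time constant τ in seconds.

For H(s) = 1/(s + 1/τ), the pole is at -1/τ = -126, so τ = 1/126 = 0.0079 s.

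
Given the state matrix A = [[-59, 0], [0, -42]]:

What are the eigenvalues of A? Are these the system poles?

For diagonal matrix, eigenvalues are diagonal entries: λ₁ = -59, λ₂ = -42. Eigenvalues of A = system poles.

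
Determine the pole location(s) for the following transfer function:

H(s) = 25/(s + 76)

Pole is where denominator = 0: s + 76 = 0, so s = -76.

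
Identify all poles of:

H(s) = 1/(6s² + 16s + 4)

Discriminant = 16² - 4×6×4 = 256 - 96 = 160 > 0, so two distinct real poles. Using quadratic formula: s = (-16 ± √160)/(2×6) = (-16 ± √160)/12, with √160 ≈ 12.6491. s₁ ≈ -0.2792, s₂ ≈ -2.3874. Poles: s₁ = -0.2792, s₂ = -2.3874.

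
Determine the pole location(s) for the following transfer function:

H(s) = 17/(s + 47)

Pole is where denominator = 0: s + 47 = 0, so s = -47.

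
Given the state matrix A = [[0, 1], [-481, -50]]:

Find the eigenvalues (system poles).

det(A - λI) = λ² - (-50)λ + 481 = (λ - (-13))(λ - (-37)). Eigenvalues: -13, -37.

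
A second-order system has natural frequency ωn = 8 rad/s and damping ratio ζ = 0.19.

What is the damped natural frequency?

ωd = ωn√(1 - ζ²) = 8√(1 - 0.19²) = 7.85 rad/s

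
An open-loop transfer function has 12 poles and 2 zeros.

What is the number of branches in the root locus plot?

Root locus has n branches where n = number of poles = 12.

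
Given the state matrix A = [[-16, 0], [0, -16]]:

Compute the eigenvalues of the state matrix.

For diagonal matrix, eigenvalues are diagonal entries: λ₁ = -16, λ₂ = -16.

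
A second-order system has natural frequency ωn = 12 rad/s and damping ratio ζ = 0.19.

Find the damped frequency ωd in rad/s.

ωd = ωn√(1 - ζ²) = 12√(1 - 0.19²) = 11.78 rad/s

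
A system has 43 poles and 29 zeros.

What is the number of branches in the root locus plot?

Root locus has n branches where n = number of poles = 43.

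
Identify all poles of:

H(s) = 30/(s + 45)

Pole is where denominator = 0: s + 45 = 0, so s = -45.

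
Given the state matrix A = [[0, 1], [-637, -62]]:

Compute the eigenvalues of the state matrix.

det(A - λI) = λ² - (-62)λ + 637 = (λ - (-49))(λ - (-13)). Eigenvalues: -49, -13.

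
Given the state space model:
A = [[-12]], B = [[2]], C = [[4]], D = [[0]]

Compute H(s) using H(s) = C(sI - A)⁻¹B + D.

(sI - A)⁻¹ = 1/(s + 12). H(s) = 4 × 2/(s + 12) + 0 = 8/(s + 12).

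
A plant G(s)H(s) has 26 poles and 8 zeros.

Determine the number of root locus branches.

Root locus has n branches where n = number of poles = 26.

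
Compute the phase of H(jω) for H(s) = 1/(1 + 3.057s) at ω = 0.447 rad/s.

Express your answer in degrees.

Phase = -arctan(ωτ) = -arctan(0.447 × 3.057) = -53.8°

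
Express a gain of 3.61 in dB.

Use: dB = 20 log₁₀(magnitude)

dB = 20 log₁₀(3.61) = 11.2 dB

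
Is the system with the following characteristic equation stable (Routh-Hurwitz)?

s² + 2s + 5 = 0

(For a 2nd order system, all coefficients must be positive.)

Coefficients: 1, 2, 5. All positive, so system is stable.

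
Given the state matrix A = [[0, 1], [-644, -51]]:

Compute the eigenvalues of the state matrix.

det(A - λI) = λ² - (-51)λ + 644 = (λ - (-28))(λ - (-23)). Eigenvalues: -28, -23.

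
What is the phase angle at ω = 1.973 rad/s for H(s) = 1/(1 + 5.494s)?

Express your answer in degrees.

Phase = -arctan(ωτ) = -arctan(1.973 × 5.494) = -84.7°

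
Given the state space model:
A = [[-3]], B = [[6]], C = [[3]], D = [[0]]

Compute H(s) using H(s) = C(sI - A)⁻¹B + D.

(sI - A)⁻¹ = 1/(s + 3). H(s) = 3 × 6/(s + 3) + 0 = 18/(s + 3).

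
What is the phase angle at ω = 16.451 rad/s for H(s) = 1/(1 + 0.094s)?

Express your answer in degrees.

Phase = -arctan(ωτ) = -arctan(16.451 × 0.094) = -57.1°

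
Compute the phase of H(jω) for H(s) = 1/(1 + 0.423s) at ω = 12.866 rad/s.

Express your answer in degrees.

Phase = -arctan(ωτ) = -arctan(12.866 × 0.423) = -79.6°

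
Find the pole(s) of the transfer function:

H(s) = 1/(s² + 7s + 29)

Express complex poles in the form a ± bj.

Discriminant = 7² - 4×1×29 = 49 - 116 = -67 < 0, so the poles are a complex conjugate pair s = (-7 ± j√67)/(2×1). Real part = -7/(2×1) = -7/2 = -3.5; imaginary part = ±√67/(2×1) ≈ 4.0927. Poles: s = -3.5 ± 4.0927j.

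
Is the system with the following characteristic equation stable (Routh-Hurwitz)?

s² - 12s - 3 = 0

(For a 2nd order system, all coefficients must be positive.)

Coefficients: 1, -12, -3. b=-12, c=-3 not positive, so system is unstable.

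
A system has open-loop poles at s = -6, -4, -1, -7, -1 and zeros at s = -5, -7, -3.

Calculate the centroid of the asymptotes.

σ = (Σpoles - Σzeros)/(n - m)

σ = (Σpoles - Σzeros)/(n - m) = (-19 - (-15))/(5 - 3) = -4/2 = -2.0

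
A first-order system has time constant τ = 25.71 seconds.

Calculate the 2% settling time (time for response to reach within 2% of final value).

For first-order system, 2% settling time ≈ 4τ = 4 × 25.71 = 102.84 s.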